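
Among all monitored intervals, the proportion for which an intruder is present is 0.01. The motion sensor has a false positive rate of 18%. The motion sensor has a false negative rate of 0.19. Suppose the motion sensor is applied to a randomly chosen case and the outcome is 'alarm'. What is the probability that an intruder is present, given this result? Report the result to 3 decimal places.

Let H be the event that an intruder is present. P(H) = 0.01, so P(¬H) = 0.99. With E the 'alarm' result, P(E|H) = 0.81 and P(E|¬H) = 0.18.
P(E) = 0.81·0.01 + 0.18·0.99 = 0.0081000 + 0.17820 = 0.18630.
By Bayes' theorem, P(H|E) = 0.0081000 / 0.18630 = 0.043.

P(H | E) ≈ 0.043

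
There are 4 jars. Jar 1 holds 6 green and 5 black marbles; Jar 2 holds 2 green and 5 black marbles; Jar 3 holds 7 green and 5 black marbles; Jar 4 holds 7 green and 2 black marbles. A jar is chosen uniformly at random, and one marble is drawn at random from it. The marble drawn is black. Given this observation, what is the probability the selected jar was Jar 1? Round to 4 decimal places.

Posterior probability ≈ 0.2514

P(black|Jar 1) = 0.4545; P(black|Jar 2) = 0.7143; P(black|Jar 3) = 0.4167; P(black|Jar 4) = 0.2222.
Prior × likelihood for each source: 0.25·0.4545=0.1136, 0.25·0.7143=0.1786, 0.25·0.4167=0.1042, 0.25·0.2222=0.05556. Summing gives P(black) = 0.45193.
P(Jar 1 | black) = 0.1136 / 0.45193 = 0.2514.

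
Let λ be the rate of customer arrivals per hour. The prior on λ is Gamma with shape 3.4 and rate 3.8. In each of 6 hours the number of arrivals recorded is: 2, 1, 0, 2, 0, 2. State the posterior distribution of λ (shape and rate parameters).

Posterior: Gamma(shape=10.4, rate=9.8)

The Poisson likelihood adds the total count to the shape and the number of exposure periods to the rate. Here ∑xᵢ = 7 and n = 6, so shape 3.4→10.4 and rate 3.8→9.8.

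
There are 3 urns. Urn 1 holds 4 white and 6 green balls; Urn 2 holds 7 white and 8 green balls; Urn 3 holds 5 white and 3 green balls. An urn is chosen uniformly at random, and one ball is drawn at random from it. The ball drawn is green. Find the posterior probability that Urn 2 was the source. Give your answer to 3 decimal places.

Posterior probability ≈ 0.354

P(green|Urn 1) = 0.6; P(green|Urn 2) = 0.5333; P(green|Urn 3) = 0.375.
Prior × likelihood for each source: 0.333333·0.6=0.2000, 0.333333·0.5333=0.1778, 0.333333·0.375=0.1250. Summing gives P(green) = 0.50278.
P(Urn 2 | green) = 0.1778 / 0.50278 = 0.354.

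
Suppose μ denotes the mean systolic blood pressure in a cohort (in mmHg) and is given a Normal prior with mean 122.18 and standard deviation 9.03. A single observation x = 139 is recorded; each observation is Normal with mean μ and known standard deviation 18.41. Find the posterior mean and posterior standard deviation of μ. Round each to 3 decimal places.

Posterior mean ≈ 125.442; posterior SD ≈ 8.107

Prior precision 1/τ₀² = 1/9.03² = 0.0122638; data precision n/σ² = 1/18.41² = 0.00295048.
Posterior precision = 0.0122638 + 0.00295048 = 0.0152143, giving posterior SD = 1/√0.0152143 = 8.107.
Posterior mean = (0.0122638·122.18 + 0.00295048·139) / 0.0152143 = 125.442.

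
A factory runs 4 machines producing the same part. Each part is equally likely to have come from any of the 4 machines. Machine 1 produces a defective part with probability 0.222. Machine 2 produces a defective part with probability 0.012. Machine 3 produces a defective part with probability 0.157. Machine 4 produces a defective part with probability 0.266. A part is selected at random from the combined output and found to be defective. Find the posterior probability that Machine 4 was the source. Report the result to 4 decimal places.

P(defective|M1) = 0.222; P(defective|M2) = 0.012; P(defective|M3) = 0.157; P(defective|M4) = 0.266.
Prior × likelihood for each source: 0.25·0.222=0.05550, 0.25·0.012=0.003000, 0.25·0.157=0.03925, 0.25·0.266=0.06650. Summing gives P(defective) = 0.16425.
P(Machine 4 | defective) = 0.06650 / 0.16425 = 0.4049.

Posterior probability ≈ 0.4049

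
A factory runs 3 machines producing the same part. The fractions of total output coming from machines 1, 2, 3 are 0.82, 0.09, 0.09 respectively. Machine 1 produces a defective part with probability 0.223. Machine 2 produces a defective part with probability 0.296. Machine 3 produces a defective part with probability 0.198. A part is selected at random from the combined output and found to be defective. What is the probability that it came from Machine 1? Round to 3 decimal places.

Posterior probability ≈ 0.804

Tabulate prior·likelihood by source: [1] prior 0.82, lik 0.223, product 0.1829; [2] prior 0.09, lik 0.296, product 0.02664; [3] prior 0.09, lik 0.198, product 0.01782.
Normalizing constant = 0.22732; the posterior for Machine 1 is its product over the sum, 0.1829/0.22732 = 0.804.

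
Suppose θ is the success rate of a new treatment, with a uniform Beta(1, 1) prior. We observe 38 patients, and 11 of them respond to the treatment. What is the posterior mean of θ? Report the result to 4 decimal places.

The binomial likelihood is conjugate to the Beta prior: with 11 successes and 27 failures, the posterior is Beta(1+11, 1+27) = Beta(12, 28).
E[θ | data] = 12/(12+28) = 0.3000.

Posterior mean ≈ 0.3000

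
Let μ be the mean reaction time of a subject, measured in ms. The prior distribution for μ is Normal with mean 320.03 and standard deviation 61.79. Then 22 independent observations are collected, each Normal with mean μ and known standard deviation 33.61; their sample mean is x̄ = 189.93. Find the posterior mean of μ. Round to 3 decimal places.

Posterior mean ≈ 191.656

Prior precision 1/τ₀² = 1/61.79² = 0.00026192; data precision n/σ² = 22/33.61² = 0.0194754.
Posterior precision = 0.00026192 + 0.0194754 = 0.0197373.
Posterior mean = (0.00026192·320.03 + 0.0194754·189.93) / 0.0197373 = 191.656.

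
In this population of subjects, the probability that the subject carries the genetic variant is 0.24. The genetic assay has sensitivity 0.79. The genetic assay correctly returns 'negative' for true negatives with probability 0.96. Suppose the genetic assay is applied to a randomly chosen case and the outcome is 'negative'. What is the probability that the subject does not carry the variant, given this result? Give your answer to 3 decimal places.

Let H be the event that the subject carries the genetic variant. P(H) = 0.24, so P(¬H) = 0.76. With E the 'negative' result, P(E|H) = 0.21 and P(E|¬H) = 0.96.
P(E) = 0.21·0.24 + 0.96·0.76 = 0.050400 + 0.72960 = 0.78000.
By Bayes' theorem, P(H|E) = 0.050400 / 0.78000 = 0.065. Hence P(¬H|E) = 1 − 0.065 = 0.935.

P(¬H | E) ≈ 0.935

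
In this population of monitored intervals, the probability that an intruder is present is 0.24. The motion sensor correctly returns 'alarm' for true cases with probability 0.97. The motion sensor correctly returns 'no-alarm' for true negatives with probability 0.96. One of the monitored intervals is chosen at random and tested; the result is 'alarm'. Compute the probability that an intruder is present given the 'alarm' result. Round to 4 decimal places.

P(H | E) ≈ 0.8845

Let H be the event that an intruder is present. P(H) = 0.24, so P(¬H) = 0.76. With E the 'alarm' result, P(E|H) = 0.97 and P(E|¬H) = 0.04.
P(E) = 0.97·0.24 + 0.04·0.76 = 0.23280 + 0.030400 = 0.26320.
By Bayes' theorem, P(H|E) = 0.23280 / 0.26320 = 0.8845.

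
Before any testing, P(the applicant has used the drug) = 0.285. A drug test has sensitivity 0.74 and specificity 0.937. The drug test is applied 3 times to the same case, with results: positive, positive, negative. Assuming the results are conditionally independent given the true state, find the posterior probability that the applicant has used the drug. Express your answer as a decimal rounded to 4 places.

With H the event that the applicant has used the drug, the joint likelihood of the observed sequence is P(data|H) = 0.74·0.74·0.26 = 0.14238 and P(data|¬H) = 0.063·0.063·0.937 = 0.0037190.
Bayes: P(H|data) = 0.285·0.14238 / (0.285·0.14238 + 0.715·0.0037190) = 0.040577/0.043236 = 0.9385.

Posterior P(H) ≈ 0.9385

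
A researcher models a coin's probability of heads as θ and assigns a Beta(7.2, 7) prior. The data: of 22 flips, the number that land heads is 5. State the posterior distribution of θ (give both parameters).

The binomial likelihood is conjugate to the Beta prior: with 5 successes and 17 failures, the posterior is Beta(7.2+5, 7+17) = Beta(12.2, 24).

Posterior: Beta(12.2, 24)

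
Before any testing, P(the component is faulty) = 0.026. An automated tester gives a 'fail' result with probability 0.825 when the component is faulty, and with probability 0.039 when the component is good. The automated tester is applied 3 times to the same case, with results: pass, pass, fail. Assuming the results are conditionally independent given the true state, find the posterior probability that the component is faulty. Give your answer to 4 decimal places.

Posterior P(H) ≈ 0.0184

Let H be the event that the component is faulty; start with P(H) = 0.026. P('fail'|H) = 0.825, P('fail'|¬H) = 0.039.
Update on result 1 ('pass'): P(H) ← 0.175·0.0260 / (0.175·0.0260 + 0.961·0.9740) = 0.0045500/0.94056 = 0.0048.
Update on result 2 ('pass'): P(H) ← 0.175·0.0048 / (0.175·0.0048 + 0.961·0.9952) = 0.00084657/0.95720 = 0.0009.
Update on result 3 ('fail'): P(H) ← 0.825·0.0009 / (0.825·0.0009 + 0.039·0.9991) = 0.00072965/0.039695 = 0.0184.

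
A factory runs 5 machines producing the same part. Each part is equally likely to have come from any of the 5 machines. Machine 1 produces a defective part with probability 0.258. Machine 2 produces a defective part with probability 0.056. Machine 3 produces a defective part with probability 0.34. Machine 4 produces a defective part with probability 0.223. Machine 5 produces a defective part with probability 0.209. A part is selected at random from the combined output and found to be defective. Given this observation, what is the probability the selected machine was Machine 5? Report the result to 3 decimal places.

Tabulate prior·likelihood by source: [1] prior 0.2, lik 0.258, product 0.05160; [2] prior 0.2, lik 0.056, product 0.01120; [3] prior 0.2, lik 0.34, product 0.06800; [4] prior 0.2, lik 0.223, product 0.04460; [5] prior 0.2, lik 0.209, product 0.04180.
Normalizing constant = 0.21720; the posterior for Machine 5 is its product over the sum, 0.04180/0.21720 = 0.192.

Posterior probability ≈ 0.192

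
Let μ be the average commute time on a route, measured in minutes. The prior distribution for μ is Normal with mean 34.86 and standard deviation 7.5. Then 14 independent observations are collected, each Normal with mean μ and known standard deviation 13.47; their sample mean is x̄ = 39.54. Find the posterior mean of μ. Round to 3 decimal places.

With known σ, the Normal prior is conjugate. Weight on the data is w = (n/σ²)/(n/σ² + 1/τ₀²) = 0.0771601/(0.0771601+0.0177778) = 0.81274.
Posterior mean = w·x̄ + (1−w)·μ₀ = 0.81274·39.54 + 0.18726·34.86 = 38.664.

Posterior mean ≈ 38.664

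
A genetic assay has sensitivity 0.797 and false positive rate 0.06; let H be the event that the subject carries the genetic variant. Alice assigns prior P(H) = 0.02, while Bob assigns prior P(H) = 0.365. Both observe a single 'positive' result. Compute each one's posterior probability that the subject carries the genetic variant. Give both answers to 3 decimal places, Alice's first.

P('+'|H) = 0.797, P('+'|¬H) = 0.06.
Alice: numerator 0.797·0.02 = 0.015940; evidence = 0.015940+0.06·0.98 = 0.074740; posterior = 0.213.
Bob: numerator 0.797·0.365 = 0.29091; evidence = 0.29091+0.06·0.635 = 0.32901; posterior = 0.884.

Alice: 0.213; Bob: 0.884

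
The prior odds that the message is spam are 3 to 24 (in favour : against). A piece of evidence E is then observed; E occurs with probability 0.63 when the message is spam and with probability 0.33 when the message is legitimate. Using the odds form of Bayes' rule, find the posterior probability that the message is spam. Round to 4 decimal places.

Prior odds = 3/24 = 0.12500. In log-odds, ln(0.12500) = -2.0794.
Add log likelihood ratio: ln(1.9091) = 0.64663.
Posterior log-odds = -1.4328, so posterior odds = exp(-1.4328) = 0.23864. Converting, P(H|E) = 0.23864/1.2386 = 0.1927.

Posterior probability ≈ 0.1927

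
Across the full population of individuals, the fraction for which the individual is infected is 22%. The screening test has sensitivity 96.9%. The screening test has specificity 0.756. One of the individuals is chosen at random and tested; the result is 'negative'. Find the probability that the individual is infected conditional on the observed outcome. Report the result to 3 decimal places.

P(H | E) ≈ 0.011

Let H be the event that the individual is infected. P(H) = 0.22, so P(¬H) = 0.78. With E the 'negative' result, P(E|H) = 0.031 and P(E|¬H) = 0.756.
P(E) = 0.031·0.22 + 0.756·0.78 = 0.0068200 + 0.58968 = 0.59650.
By Bayes' theorem, P(H|E) = 0.0068200 / 0.59650 = 0.011.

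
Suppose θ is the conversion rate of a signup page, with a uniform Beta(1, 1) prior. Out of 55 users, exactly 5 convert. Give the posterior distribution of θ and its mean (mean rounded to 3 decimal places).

Posterior: Beta(6, 51); mean ≈ 0.105

Observing 5 successes and 50 failures updates Beta(1, 1) by adding the success and failure counts to the two shape parameters: α = 1+5 = 6, β = 1+50 = 51.
Posterior mean = α/(α+β) = 6/57 = 0.105.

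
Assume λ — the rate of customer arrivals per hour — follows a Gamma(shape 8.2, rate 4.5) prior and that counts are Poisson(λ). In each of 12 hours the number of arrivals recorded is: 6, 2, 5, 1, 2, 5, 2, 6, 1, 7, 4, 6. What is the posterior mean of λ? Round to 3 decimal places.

The Poisson likelihood adds the total count to the shape and the number of exposure periods to the rate. Here ∑xᵢ = 47 and n = 12, so shape 8.2→55.2 and rate 4.5→16.5.
E[λ | data] = 55.2/16.5 = 3.345.

Posterior mean ≈ 3.345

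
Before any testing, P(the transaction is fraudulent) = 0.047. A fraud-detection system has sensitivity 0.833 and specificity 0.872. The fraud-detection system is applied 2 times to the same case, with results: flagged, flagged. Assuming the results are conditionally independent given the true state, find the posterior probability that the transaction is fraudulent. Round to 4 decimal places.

With H the event that the transaction is fraudulent, the joint likelihood of the observed sequence is P(data|H) = 0.833·0.833 = 0.69389 and P(data|¬H) = 0.128·0.128 = 0.016384.
Bayes: P(H|data) = 0.047·0.69389 / (0.047·0.69389 + 0.953·0.016384) = 0.032613/0.048227 = 0.6762.

Posterior P(H) ≈ 0.6762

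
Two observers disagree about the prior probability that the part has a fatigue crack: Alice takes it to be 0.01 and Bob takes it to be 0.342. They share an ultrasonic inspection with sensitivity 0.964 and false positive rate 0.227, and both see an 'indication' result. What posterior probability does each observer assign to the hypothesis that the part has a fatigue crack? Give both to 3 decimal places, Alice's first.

Alice: 0.041; Bob: 0.688

The likelihood ratio for an 'indication' result is 0.964/0.227 = 4.2467.
Alice: prior odds 0.01/0.99 = 0.010101; posterior odds 0.042896; posterior probability 0.041.
Bob: prior odds 0.342/0.658 = 0.51976; posterior odds 2.2072; posterior probability 0.688.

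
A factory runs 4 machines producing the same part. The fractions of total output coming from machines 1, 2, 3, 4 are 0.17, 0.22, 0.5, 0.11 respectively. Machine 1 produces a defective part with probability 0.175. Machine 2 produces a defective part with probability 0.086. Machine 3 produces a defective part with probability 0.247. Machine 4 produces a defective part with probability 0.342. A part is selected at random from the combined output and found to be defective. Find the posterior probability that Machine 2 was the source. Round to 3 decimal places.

Tabulate prior·likelihood by source: [1] prior 0.17, lik 0.175, product 0.02975; [2] prior 0.22, lik 0.086, product 0.01892; [3] prior 0.5, lik 0.247, product 0.1235; [4] prior 0.11, lik 0.342, product 0.03762.
Normalizing constant = 0.20979; the posterior for Machine 2 is its product over the sum, 0.01892/0.20979 = 0.090.

Posterior probability ≈ 0.090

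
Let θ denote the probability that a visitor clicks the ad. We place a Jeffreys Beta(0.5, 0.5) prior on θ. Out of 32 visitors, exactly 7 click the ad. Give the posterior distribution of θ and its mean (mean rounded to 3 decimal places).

Posterior: Beta(7.5, 25.5); mean ≈ 0.227

The binomial likelihood is conjugate to the Beta prior: with 7 successes and 25 failures, the posterior is Beta(0.5+7, 0.5+25) = Beta(7.5, 25.5).
E[θ | data] = 7.5/(7.5+25.5) = 0.227.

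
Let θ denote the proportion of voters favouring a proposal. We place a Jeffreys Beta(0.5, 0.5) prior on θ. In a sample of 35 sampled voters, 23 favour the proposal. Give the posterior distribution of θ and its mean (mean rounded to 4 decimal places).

The binomial likelihood is conjugate to the Beta prior: with 23 successes and 12 failures, the posterior is Beta(0.5+23, 0.5+12) = Beta(23.5, 12.5).
Posterior mean = α/(α+β) = 23.5/36 = 0.6528.

Posterior: Beta(23.5, 12.5); mean ≈ 0.6528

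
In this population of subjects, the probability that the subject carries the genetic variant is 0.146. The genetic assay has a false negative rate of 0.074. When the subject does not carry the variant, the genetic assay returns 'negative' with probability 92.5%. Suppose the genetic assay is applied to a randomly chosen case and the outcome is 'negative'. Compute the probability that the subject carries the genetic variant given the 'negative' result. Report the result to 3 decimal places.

P(H | E) ≈ 0.013

Write H for 'the subject carries the genetic variant'. Prior odds H:¬H = 0.146/0.854 = 0.17096. For the 'negative' outcome, the likelihood ratio is 0.074/0.925 = 0.080000.
Posterior odds = 0.17096 × 0.080000 = 0.013677, so P(H|E) = 0.013677/(1+0.013677) = 0.013.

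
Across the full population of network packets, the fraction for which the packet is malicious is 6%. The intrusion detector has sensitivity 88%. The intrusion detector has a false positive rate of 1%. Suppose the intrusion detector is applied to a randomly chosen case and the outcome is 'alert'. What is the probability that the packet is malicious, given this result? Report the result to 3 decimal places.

Write H for 'the packet is malicious'. Prior odds H:¬H = 0.06/0.94 = 0.063830. For the 'alert' outcome, the likelihood ratio is 0.88/0.01 = 88.000.
Posterior odds = 0.063830 × 88.000 = 5.6170, so P(H|E) = 5.6170/(1+5.6170) = 0.849.

P(H | E) ≈ 0.849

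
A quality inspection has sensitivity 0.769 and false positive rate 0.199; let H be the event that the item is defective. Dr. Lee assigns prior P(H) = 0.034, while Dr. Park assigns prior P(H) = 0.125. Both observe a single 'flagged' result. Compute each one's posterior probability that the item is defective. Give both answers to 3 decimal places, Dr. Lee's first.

The likelihood ratio for a 'flagged' result is 0.769/0.199 = 3.8643.
Dr. Lee: prior odds 0.034/0.966 = 0.035197; posterior odds 0.13601; posterior probability 0.120.
Dr. Park: prior odds 0.125/0.875 = 0.14286; posterior odds 0.55205; posterior probability 0.356.

Dr. Lee: 0.120; Dr. Park: 0.356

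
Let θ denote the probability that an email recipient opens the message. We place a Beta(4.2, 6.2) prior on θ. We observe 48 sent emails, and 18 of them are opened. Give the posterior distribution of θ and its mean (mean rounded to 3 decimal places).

The binomial likelihood is conjugate to the Beta prior: with 18 successes and 30 failures, the posterior is Beta(4.2+18, 6.2+30) = Beta(22.2, 36.2).
Posterior mean = α/(α+β) = 22.2/58.4 = 0.380.

Posterior: Beta(22.2, 36.2); mean ≈ 0.380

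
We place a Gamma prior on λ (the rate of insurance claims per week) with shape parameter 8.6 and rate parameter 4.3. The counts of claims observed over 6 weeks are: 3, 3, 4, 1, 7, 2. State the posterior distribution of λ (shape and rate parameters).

The Poisson likelihood adds the total count to the shape and the number of exposure periods to the rate. Here ∑xᵢ = 20 and n = 6, so shape 8.6→28.6 and rate 4.3→10.3.

Posterior: Gamma(shape=28.6, rate=10.3)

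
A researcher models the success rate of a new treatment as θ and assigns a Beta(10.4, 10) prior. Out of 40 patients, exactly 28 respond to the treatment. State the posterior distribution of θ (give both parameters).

Observing 28 successes and 12 failures updates Beta(10.4, 10) by adding the success and failure counts to the two shape parameters: α = 10.4+28 = 38.4, β = 10+12 = 22.

Posterior: Beta(38.4, 22)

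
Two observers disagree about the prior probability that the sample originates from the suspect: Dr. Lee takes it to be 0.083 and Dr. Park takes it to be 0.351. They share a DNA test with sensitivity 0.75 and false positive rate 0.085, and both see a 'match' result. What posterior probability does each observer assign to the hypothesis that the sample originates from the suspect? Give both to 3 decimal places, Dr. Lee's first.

The likelihood ratio for a 'match' result is 0.75/0.085 = 8.8235.
Dr. Lee: prior odds 0.083/0.917 = 0.090513; posterior odds 0.79864; posterior probability 0.444.
Dr. Park: prior odds 0.351/0.649 = 0.54083; posterior odds 4.7720; posterior probability 0.827.

Dr. Lee: 0.444; Dr. Park: 0.827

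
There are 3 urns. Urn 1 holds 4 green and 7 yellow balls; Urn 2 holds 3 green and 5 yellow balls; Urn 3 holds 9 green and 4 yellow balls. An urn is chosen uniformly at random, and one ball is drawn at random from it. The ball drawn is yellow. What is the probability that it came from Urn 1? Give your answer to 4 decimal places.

P(yellow|Urn 1) = 0.6364; P(yellow|Urn 2) = 0.625; P(yellow|Urn 3) = 0.3077.
Prior × likelihood for each source: 0.333333·0.6364=0.2121, 0.333333·0.625=0.2083, 0.333333·0.3077=0.1026. Summing gives P(yellow) = 0.52302.
P(Urn 1 | yellow) = 0.2121 / 0.52302 = 0.4056.

Posterior probability ≈ 0.4056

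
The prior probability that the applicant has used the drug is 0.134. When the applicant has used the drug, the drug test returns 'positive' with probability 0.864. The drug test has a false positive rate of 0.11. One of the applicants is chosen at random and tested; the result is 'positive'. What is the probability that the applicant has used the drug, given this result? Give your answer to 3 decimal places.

P(H | E) ≈ 0.549

Write H for 'the applicant has used the drug'. Prior odds H:¬H = 0.134/0.866 = 0.15473. For the 'positive' outcome, the likelihood ratio is 0.864/0.11 = 7.8545.
Posterior odds = 0.15473 × 7.8545 = 1.2154, so P(H|E) = 1.2154/(1+1.2154) = 0.549.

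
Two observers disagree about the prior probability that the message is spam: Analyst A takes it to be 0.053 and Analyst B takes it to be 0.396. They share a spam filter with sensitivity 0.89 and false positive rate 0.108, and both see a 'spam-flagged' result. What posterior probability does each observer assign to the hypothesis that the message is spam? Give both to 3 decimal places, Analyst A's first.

The likelihood ratio for a 'spam-flagged' result is 0.89/0.108 = 8.2407.
Analyst A: prior odds 0.053/0.947 = 0.055966; posterior odds 0.46120; posterior probability 0.316.
Analyst B: prior odds 0.396/0.604 = 0.65563; posterior odds 5.4029; posterior probability 0.844.

Analyst A: 0.316; Analyst B: 0.844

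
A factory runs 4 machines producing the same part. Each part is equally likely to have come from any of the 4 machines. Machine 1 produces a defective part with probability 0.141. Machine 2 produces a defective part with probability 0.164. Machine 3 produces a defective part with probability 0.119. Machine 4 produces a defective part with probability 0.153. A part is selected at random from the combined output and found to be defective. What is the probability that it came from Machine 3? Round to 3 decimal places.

P(defective|M1) = 0.141; P(defective|M2) = 0.164; P(defective|M3) = 0.119; P(defective|M4) = 0.153.
Prior × likelihood for each source: 0.25·0.141=0.03525, 0.25·0.164=0.04100, 0.25·0.119=0.02975, 0.25·0.153=0.03825. Summing gives P(defective) = 0.14425.
P(Machine 3 | defective) = 0.02975 / 0.14425 = 0.206.

Posterior probability ≈ 0.206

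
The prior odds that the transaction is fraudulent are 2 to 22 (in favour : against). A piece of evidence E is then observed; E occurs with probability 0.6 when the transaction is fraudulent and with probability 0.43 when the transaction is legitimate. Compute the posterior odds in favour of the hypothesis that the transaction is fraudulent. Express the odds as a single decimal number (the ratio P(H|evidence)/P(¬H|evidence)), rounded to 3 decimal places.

Prior odds = 2/22 = 0.090909. In log-odds, ln(0.090909) = -2.3979.
Add log likelihood ratio: ln(1.3953) = 0.33314.
Posterior log-odds = -2.0648, so posterior odds = exp(-2.0648) = 0.12685.

Posterior odds ≈ 0.127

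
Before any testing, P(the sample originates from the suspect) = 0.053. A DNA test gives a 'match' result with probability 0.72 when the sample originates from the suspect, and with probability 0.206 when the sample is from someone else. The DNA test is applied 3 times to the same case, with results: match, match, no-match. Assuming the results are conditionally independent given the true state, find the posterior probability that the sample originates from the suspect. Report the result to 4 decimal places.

With H the event that the sample originates from the suspect, the joint likelihood of the observed sequence is P(data|H) = 0.72·0.72·0.28 = 0.14515 and P(data|¬H) = 0.206·0.206·0.794 = 0.033694.
Bayes: P(H|data) = 0.053·0.14515 / (0.053·0.14515 + 0.947·0.033694) = 0.0076931/0.039601 = 0.1943.

Posterior P(H) ≈ 0.1943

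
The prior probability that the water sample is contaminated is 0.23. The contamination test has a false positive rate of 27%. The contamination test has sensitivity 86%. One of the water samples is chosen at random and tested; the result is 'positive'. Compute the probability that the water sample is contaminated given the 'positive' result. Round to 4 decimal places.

P(H | E) ≈ 0.4876

Let H be the event that the water sample is contaminated. P(H) = 0.23, so P(¬H) = 0.77. With E the 'positive' result, P(E|H) = 0.86 and P(E|¬H) = 0.27.
P(E) = 0.86·0.23 + 0.27·0.77 = 0.19780 + 0.20790 = 0.40570.
By Bayes' theorem, P(H|E) = 0.19780 / 0.40570 = 0.4876.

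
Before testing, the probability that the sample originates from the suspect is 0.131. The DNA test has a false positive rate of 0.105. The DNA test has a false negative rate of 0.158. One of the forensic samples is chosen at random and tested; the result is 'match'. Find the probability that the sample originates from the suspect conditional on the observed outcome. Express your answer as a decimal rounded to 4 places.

Let H be the event that the sample originates from the suspect. P(H) = 0.131, so P(¬H) = 0.869. With E the 'match' result, P(E|H) = 0.842 and P(E|¬H) = 0.105.
P(E) = 0.842·0.131 + 0.105·0.869 = 0.11030 + 0.091245 = 0.20155.
By Bayes' theorem, P(H|E) = 0.11030 / 0.20155 = 0.5473.

P(H | E) ≈ 0.5473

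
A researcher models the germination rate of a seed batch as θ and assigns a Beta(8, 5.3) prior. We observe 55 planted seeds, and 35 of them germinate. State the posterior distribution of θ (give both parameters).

Posterior: Beta(43, 25.3)

Observing 35 successes and 20 failures updates Beta(8, 5.3) by adding the success and failure counts to the two shape parameters: α = 8+35 = 43, β = 5.3+20 = 25.3.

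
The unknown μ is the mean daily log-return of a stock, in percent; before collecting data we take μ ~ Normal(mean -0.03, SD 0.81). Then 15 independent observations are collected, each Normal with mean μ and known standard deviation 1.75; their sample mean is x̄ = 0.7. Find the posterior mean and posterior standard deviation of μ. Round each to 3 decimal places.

Prior precision 1/τ₀² = 1/0.81² = 1.52416; data precision n/σ² = 15/1.75² = 4.89796.
Posterior precision = 1.52416 + 4.89796 = 6.42212, giving posterior SD = 1/√6.42212 = 0.395.
Posterior mean = (1.52416·-0.03 + 4.89796·0.7) / 6.42212 = 0.527.

Posterior mean ≈ 0.527; posterior SD ≈ 0.395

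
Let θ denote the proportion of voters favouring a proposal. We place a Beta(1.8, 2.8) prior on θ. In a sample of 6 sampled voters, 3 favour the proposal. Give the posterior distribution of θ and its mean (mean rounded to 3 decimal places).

The binomial likelihood is conjugate to the Beta prior: with 3 successes and 3 failures, the posterior is Beta(1.8+3, 2.8+3) = Beta(4.8, 5.8).
E[θ | data] = 4.8/(4.8+5.8) = 0.453.

Posterior: Beta(4.8, 5.8); mean ≈ 0.453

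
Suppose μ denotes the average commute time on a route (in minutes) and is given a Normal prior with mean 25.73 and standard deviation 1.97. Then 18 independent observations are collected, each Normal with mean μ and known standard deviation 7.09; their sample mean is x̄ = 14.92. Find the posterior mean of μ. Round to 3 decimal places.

Prior precision 1/τ₀² = 1/1.97² = 0.257672; data precision n/σ² = 18/7.09² = 0.358080.
Posterior precision = 0.257672 + 0.358080 = 0.615752.
Posterior mean = (0.257672·25.73 + 0.358080·14.92) / 0.615752 = 19.444.

Posterior mean ≈ 19.444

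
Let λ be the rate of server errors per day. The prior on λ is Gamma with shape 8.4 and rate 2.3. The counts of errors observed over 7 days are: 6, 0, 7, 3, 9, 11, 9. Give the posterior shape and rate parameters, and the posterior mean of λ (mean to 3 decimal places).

Total count ∑xᵢ = 45 over n = 7 days.
Gamma is conjugate to the Poisson likelihood: posterior is Gamma(shape = 8.4+45 = 53.4, rate = 2.3+7 = 9.3).
Posterior mean = shape/rate = 53.4/9.3 = 5.742.

Posterior: Gamma(shape=53.4, rate=9.3); mean ≈ 5.742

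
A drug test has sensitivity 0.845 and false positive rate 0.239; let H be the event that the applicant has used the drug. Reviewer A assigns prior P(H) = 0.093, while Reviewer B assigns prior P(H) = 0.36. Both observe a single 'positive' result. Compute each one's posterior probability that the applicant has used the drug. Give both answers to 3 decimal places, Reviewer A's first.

P('+'|H) = 0.845, P('+'|¬H) = 0.239.
Reviewer A: numerator 0.845·0.093 = 0.078585; evidence = 0.078585+0.239·0.907 = 0.29536; posterior = 0.266.
Reviewer B: numerator 0.845·0.36 = 0.30420; evidence = 0.30420+0.239·0.64 = 0.45716; posterior = 0.665.

Reviewer A: 0.266; Reviewer B: 0.665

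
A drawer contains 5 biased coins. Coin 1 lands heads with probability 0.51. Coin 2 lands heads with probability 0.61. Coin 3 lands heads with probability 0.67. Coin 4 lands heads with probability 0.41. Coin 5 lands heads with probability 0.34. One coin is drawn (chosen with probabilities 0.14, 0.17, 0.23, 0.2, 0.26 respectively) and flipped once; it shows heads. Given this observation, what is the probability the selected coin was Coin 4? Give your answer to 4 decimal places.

Posterior probability ≈ 0.1641

P(heads|C1) = 0.51; P(heads|C2) = 0.61; P(heads|C3) = 0.67; P(heads|C4) = 0.41; P(heads|C5) = 0.34.
Prior × likelihood for each source: 0.14·0.51=0.07140, 0.17·0.61=0.1037, 0.23·0.67=0.1541, 0.2·0.41=0.08200, 0.26·0.34=0.08840. Summing gives P(heads) = 0.49960.
P(Coin 4 | heads) = 0.08200 / 0.49960 = 0.1641.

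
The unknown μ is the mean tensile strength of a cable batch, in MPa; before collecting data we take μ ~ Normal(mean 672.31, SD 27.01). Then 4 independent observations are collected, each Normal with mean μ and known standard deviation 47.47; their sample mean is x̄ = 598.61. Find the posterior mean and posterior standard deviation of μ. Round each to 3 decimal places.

Posterior mean ≈ 630.723; posterior SD ≈ 17.829

Prior precision 1/τ₀² = 1/27.01² = 0.00137073; data precision n/σ² = 4/47.47² = 0.00177509.
Posterior precision = 0.00137073 + 0.00177509 = 0.00314582, giving posterior SD = 1/√0.00314582 = 17.829.
Posterior mean = (0.00137073·672.31 + 0.00177509·598.61) / 0.00314582 = 630.723.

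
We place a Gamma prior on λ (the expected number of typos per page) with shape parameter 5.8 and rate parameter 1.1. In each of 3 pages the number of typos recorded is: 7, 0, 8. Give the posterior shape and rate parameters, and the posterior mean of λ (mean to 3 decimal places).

Total count ∑xᵢ = 15 over n = 3 pages.
Gamma is conjugate to the Poisson likelihood: posterior is Gamma(shape = 5.8+15 = 20.8, rate = 1.1+3 = 4.1).
E[λ | data] = 20.8/4.1 = 5.073.

Posterior: Gamma(shape=20.8, rate=4.1); mean ≈ 5.073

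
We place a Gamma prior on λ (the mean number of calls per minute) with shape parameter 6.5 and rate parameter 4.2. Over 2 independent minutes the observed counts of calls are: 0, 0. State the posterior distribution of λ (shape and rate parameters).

Posterior: Gamma(shape=6.5, rate=6.2)

The Poisson likelihood adds the total count to the shape and the number of exposure periods to the rate. Here ∑xᵢ = 0 and n = 2, so shape 6.5→6.5 and rate 4.2→6.2.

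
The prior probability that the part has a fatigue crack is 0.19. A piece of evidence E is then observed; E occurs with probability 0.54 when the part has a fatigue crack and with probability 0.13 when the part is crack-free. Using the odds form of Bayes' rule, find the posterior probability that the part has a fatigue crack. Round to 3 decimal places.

Posterior probability ≈ 0.494

Prior odds = 0.19/(1−0.19) = 0.23457. In log-odds, ln(0.23457) = -1.4500.
Add log likelihood ratio: ln(4.1538) = 1.4240.
Posterior log-odds = -0.025975, so posterior odds = exp(-0.025975) = 0.97436. Converting, P(H|E) = 0.97436/1.9744 = 0.494.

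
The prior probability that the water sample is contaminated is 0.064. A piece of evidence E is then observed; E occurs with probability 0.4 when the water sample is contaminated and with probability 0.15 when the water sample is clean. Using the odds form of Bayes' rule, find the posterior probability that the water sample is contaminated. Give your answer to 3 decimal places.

Posterior probability ≈ 0.154

Prior odds = 0.064/(1−0.064) = 0.068376. In log-odds, ln(0.068376) = -2.6827.
Add log likelihood ratio: ln(2.6667) = 0.98083.
Posterior log-odds = -1.7019, so posterior odds = exp(-1.7019) = 0.18234. Converting, P(H|E) = 0.18234/1.1823 = 0.154.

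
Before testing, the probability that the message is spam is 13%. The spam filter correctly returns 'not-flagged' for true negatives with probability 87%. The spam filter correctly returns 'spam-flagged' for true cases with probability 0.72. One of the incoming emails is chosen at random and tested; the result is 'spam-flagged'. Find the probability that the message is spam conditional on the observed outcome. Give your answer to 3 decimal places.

Let H be the event that the message is spam. P(H) = 0.13, so P(¬H) = 0.87. With E the 'spam-flagged' result, P(E|H) = 0.72 and P(E|¬H) = 0.13.
P(E) = 0.72·0.13 + 0.13·0.87 = 0.093600 + 0.11310 = 0.20670.
By Bayes' theorem, P(H|E) = 0.093600 / 0.20670 = 0.453.

P(H | E) ≈ 0.453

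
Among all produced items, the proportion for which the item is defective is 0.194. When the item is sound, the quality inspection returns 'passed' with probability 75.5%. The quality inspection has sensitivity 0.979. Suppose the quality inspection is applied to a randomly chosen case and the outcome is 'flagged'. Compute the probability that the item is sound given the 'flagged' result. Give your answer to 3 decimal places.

Write H for 'the item is defective'. Prior odds H:¬H = 0.194/0.806 = 0.24069. For the 'flagged' outcome, the likelihood ratio is 0.979/0.245 = 3.9959.
Posterior odds = 0.24069 × 3.9959 = 0.96180, so P(H|E) = 0.96180/(1+0.96180) = 0.490. Then P(¬H|E) = 1 − 0.490 = 0.510.

P(¬H | E) ≈ 0.510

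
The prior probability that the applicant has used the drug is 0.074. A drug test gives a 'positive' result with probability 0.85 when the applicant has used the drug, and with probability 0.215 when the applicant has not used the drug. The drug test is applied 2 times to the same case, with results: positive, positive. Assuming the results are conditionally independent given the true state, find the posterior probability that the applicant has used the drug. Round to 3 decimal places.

Posterior P(H) ≈ 0.555

Let H be the event that the applicant has used the drug; start with P(H) = 0.074. P('positive'|H) = 0.85, P('positive'|¬H) = 0.215.
Update on result 1 ('positive'): P(H) ← 0.85·0.0740 / (0.85·0.0740 + 0.215·0.9260) = 0.062900/0.26199 = 0.2401.
Update on result 2 ('positive'): P(H) ← 0.85·0.2401 / (0.85·0.2401 + 0.215·0.7599) = 0.20407/0.36745 = 0.5554.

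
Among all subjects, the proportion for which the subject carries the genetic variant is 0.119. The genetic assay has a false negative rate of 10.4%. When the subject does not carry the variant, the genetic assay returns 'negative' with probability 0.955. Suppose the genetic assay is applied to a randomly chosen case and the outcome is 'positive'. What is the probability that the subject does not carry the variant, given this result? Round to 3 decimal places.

Write H for 'the subject carries the genetic variant'. Prior odds H:¬H = 0.119/0.881 = 0.13507. For the 'positive' outcome, the likelihood ratio is 0.896/0.045 = 19.911.
Posterior odds = 0.13507 × 19.911 = 2.6895, so P(H|E) = 2.6895/(1+2.6895) = 0.729. Then P(¬H|E) = 1 − 0.729 = 0.271.

P(¬H | E) ≈ 0.271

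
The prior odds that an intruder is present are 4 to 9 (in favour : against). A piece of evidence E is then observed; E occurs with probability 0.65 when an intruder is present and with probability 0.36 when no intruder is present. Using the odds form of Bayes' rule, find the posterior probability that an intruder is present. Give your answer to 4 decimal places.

Posterior probability ≈ 0.4452

Prior odds = 4/9 = 0.44444. In log-odds, ln(0.44444) = -0.81093.
Add log likelihood ratio: ln(1.8056) = 0.59087.
Posterior log-odds = -0.22006, so posterior odds = exp(-0.22006) = 0.80247. Converting, P(H|E) = 0.80247/1.8025 = 0.4452.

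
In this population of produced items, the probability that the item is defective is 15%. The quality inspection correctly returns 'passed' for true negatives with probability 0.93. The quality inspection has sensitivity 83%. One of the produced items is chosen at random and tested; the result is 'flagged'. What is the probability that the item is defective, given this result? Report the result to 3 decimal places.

Let H be the event that the item is defective. P(H) = 0.15, so P(¬H) = 0.85. With E the 'flagged' result, P(E|H) = 0.83 and P(E|¬H) = 0.07.
P(E) = 0.83·0.15 + 0.07·0.85 = 0.12450 + 0.059500 = 0.18400.
By Bayes' theorem, P(H|E) = 0.12450 / 0.18400 = 0.677.

P(H | E) ≈ 0.677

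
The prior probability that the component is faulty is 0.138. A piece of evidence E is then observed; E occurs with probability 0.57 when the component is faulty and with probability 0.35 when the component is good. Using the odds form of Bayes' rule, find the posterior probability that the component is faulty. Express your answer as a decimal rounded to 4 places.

Posterior probability ≈ 0.2068

Prior odds = 0.138/(1−0.138) = 0.16009. In log-odds, ln(0.16009) = -1.8320.
Add log likelihood ratio: ln(1.6286) = 0.48770.
Posterior log-odds = -1.3443, so posterior odds = exp(-1.3443) = 0.26072. Converting, P(H|E) = 0.26072/1.2607 = 0.2068.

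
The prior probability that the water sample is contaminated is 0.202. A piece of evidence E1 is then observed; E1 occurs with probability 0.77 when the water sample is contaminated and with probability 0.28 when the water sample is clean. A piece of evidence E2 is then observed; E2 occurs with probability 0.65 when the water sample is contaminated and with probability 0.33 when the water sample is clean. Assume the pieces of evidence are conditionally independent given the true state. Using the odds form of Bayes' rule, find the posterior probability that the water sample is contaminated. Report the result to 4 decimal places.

Prior odds = 0.202/(1−0.202) = 0.25313.
Likelihood ratio for E1 = 0.77/0.28 = 2.7500.
Likelihood ratio for E2 = 0.65/0.33 = 1.9697.
Posterior odds = prior odds × LR₁ × LR₂ = 1.3711.
Posterior probability = odds/(1+odds) = 1.3711/2.3711 = 0.5783.

Posterior probability ≈ 0.5783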